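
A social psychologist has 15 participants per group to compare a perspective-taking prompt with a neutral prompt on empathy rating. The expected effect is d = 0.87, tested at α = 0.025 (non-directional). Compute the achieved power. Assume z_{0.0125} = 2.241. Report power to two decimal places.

For two equal groups, power = Φ(d·√(n/2) − z_{α/2}).
d·√(n/2) = 0.87 × √(15/2) = 0.87 × 2.739 = 2.383.
z_β = 2.383 − 2.241 = 0.142.
Power = Φ(0.142) = 0.556.

power ≈ 0.56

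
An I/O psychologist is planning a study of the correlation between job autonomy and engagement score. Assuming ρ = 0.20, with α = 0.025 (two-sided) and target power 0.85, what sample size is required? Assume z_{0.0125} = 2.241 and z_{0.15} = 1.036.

n = 265

Fisher's z: C = ½·ln((1+r)/(1−r)) = ½·ln(1.5000) = 0.2027.
n = ((z_{α/2} + z_β)/C)² + 3.
(2.241 + 1.036) / 0.2027 = 3.277 / 0.2027 = 16.167.
n = 16.167² + 3 = 261.36 + 3 = 264.4.
Round up.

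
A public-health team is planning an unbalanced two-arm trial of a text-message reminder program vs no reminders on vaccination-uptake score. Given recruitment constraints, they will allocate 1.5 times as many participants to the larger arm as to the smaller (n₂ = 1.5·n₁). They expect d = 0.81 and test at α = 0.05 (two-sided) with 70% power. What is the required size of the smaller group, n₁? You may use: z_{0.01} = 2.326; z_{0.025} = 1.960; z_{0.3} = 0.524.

With allocation ratio k = n₂/n₁ = 1.5, Var(x̄₁−x̄₂) = σ²(1/n₁ + 1/(k·n₁)) = σ²·(k+1)/(k·n₁).
So n₁ = (1 + 1/k)·((z_{α/2} + z_β)/d)² = 1.667 × (2.484/0.81)².
n₁ = 1.667 × 9.40 = 15.7.
Round up: n₁ = 16, giving n₂ = 1.5 × 16 = 24.

n₁ = 16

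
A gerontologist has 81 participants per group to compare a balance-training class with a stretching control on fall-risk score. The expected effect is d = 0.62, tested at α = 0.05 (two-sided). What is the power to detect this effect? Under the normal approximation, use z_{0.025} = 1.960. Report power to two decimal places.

power ≈ 0.98

For two equal groups, power = Φ(d·√(n/2) − z_{α/2}).
d·√(n/2) = 0.62 × √(81/2) = 0.62 × 6.364 = 3.946.
z_β = 3.946 − 1.960 = 1.986.
Power = Φ(1.986) = 0.976.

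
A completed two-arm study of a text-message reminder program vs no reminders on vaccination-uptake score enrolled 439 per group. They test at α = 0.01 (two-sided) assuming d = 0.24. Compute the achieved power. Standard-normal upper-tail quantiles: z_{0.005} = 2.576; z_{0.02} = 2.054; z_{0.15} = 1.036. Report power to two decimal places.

power ≈ 0.84

For two equal groups, power = Φ(d·√(n/2) − z_{α/2}).
d·√(n/2) = 0.24 × √(439/2) = 0.24 × 14.816 = 3.556.
z_β = 3.556 − 2.576 = 0.980.
Power = Φ(0.980) = 0.836.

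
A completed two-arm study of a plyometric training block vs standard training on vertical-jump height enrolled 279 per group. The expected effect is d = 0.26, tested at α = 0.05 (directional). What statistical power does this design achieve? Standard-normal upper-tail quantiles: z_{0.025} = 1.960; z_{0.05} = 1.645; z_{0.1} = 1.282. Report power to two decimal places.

power ≈ 0.92

For two equal groups, power = Φ(d·√(n/2) − z_{α}).
d·√(n/2) = 0.26 × √(279/2) = 0.26 × 11.811 = 3.071.
z_β = 3.071 − 1.645 = 1.426.
Power = Φ(1.426) = 0.923.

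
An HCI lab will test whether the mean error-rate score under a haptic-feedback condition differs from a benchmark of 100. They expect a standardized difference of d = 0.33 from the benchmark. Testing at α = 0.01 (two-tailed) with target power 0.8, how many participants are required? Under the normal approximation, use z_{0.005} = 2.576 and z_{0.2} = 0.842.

For a one-sample test: n = ((z_{α/2} + z_β) / d)².
z_{α/2} + z_β = 2.576 + 0.842 = 3.418.
n = (3.418 / 0.33)² = 10.358² = 107.28.
Round up.

n = 108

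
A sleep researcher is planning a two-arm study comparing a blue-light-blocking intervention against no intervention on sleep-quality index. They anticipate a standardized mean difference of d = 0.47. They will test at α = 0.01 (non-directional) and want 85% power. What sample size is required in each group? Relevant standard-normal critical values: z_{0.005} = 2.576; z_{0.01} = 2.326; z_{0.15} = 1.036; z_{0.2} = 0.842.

n = 119 per group

For two independent groups with equal n: n = 2·((z_{α/2} + z_β) / d)².
z_{α/2} + z_β = 2.576 + 1.036 = 3.612.
n = 2 × (3.612 / 0.47)² = 2 × 7.685² = 2 × 59.06 = 118.1.
Round up to the next whole participant.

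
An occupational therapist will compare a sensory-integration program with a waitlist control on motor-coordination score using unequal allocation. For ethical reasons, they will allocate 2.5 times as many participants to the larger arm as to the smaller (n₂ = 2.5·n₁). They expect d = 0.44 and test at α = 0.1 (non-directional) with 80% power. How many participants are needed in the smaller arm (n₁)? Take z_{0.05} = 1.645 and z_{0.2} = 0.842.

With allocation ratio k = n₂/n₁ = 2.5, Var(x̄₁−x̄₂) = σ²(1/n₁ + 1/(k·n₁)) = σ²·(k+1)/(k·n₁).
So n₁ = (1 + 1/k)·((z_{α/2} + z_β)/d)² = 1.400 × (2.487/0.44)².
n₁ = 1.400 × 31.95 = 44.7.
Round up: n₁ = 45, giving n₂ = ⌈2.5 × 45⌉ = ⌈112.5⌉ = 113.

n₁ = 45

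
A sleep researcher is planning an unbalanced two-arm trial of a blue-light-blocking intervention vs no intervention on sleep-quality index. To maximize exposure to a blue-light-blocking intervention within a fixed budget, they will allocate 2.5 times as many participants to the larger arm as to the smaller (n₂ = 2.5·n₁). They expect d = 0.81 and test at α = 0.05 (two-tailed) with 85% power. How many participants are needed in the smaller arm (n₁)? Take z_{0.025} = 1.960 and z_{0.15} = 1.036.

n₁ = 20

With allocation ratio k = n₂/n₁ = 2.5, Var(x̄₁−x̄₂) = σ²(1/n₁ + 1/(k·n₁)) = σ²·(k+1)/(k·n₁).
So n₁ = (1 + 1/k)·((z_{α/2} + z_β)/d)² = 1.400 × (2.996/0.81)².
n₁ = 1.400 × 13.68 = 19.2.
Round up: n₁ = 20, giving n₂ = 2.5 × 20 = 50.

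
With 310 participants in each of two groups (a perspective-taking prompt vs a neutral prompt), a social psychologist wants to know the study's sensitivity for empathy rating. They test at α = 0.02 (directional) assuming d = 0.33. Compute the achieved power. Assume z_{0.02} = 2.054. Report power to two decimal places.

power ≈ 0.98

For two equal groups, power = Φ(d·√(n/2) − z_{α}).
d·√(n/2) = 0.33 × √(310/2) = 0.33 × 12.450 = 4.108.
z_β = 4.108 − 2.054 = 2.054.
Power = Φ(2.054) = 0.980.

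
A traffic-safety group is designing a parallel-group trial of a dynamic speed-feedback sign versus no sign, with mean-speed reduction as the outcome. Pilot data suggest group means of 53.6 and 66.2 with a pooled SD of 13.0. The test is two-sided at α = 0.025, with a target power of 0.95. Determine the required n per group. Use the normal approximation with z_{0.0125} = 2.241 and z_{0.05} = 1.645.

Cohen's d = |M₁ − M₂| / SD_pooled = |53.6 − 66.2| / 13.0 = 12.6 / 13.0 = 0.969.
For two independent groups with equal n: n = 2·((z_{α/2} + z_β) / d)².
z_{α/2} + z_β = 2.241 + 1.645 = 3.886.
n = 2 × (3.886 / 0.969)² = 2 × 4.010² = 2 × 16.08 = 32.2.
Round up to the next whole participant.

n = 33 per group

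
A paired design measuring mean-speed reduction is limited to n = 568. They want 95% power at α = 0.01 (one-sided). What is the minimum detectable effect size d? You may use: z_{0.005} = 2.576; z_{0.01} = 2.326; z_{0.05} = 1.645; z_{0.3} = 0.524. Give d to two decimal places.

d_min ≈ 0.17

For a single sample (or paired design) of n = 568: d_min = (z_{α} + z_β)/√n.
z-sum = 2.326 + 1.645 = 3.971.
d_min = 3.971 / √568 = 3.971 / 23.833 = 0.167.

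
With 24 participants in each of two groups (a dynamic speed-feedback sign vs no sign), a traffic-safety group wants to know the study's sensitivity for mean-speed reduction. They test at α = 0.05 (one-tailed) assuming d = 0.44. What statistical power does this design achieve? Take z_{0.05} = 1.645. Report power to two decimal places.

For two equal groups, power = Φ(d·√(n/2) − z_{α}).
d·√(n/2) = 0.44 × √(24/2) = 0.44 × 3.464 = 1.524.
z_β = 1.524 − 1.645 = -0.121.
Power = Φ(-0.121) = 0.452.

power ≈ 0.45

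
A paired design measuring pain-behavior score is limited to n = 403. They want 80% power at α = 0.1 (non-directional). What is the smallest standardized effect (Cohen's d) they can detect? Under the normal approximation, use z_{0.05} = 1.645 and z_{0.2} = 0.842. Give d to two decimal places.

For a single sample (or paired design) of n = 403: d_min = (z_{α/2} + z_β)/√n.
z-sum = 1.645 + 0.842 = 2.487.
d_min = 2.487 / √403 = 2.487 / 20.075 = 0.124.

d_min ≈ 0.12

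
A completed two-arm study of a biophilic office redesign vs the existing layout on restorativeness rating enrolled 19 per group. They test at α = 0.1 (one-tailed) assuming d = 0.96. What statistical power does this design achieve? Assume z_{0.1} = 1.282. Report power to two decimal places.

For two equal groups, power = Φ(d·√(n/2) − z_{α}).
d·√(n/2) = 0.96 × √(19/2) = 0.96 × 3.082 = 2.959.
z_β = 2.959 − 1.282 = 1.677.
Power = Φ(1.677) = 0.953.

power ≈ 0.95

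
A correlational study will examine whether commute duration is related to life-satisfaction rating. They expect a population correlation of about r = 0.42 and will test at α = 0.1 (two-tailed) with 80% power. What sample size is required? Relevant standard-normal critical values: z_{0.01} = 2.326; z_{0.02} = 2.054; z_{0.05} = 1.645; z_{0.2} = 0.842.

n = 34

Fisher's z: C = ½·ln((1+r)/(1−r)) = ½·ln(2.4483) = 0.4477.
n = ((z_{α/2} + z_β)/C)² + 3.
(1.645 + 0.842) / 0.4477 = 2.487 / 0.4477 = 5.555.
n = 5.555² + 3 = 30.86 + 3 = 33.9.
Round up.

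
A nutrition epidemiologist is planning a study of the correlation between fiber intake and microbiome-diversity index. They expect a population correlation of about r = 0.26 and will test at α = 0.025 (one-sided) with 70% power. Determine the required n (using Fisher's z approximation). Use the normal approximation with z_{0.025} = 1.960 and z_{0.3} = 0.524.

n = 91

Fisher's z: C = ½·ln((1+r)/(1−r)) = ½·ln(1.7027) = 0.2661.
n = ((z_{α} + z_β)/C)² + 3.
(1.960 + 0.524) / 0.2661 = 2.484 / 0.2661 = 9.335.
n = 9.335² + 3 = 87.14 + 3 = 90.1.
Round up.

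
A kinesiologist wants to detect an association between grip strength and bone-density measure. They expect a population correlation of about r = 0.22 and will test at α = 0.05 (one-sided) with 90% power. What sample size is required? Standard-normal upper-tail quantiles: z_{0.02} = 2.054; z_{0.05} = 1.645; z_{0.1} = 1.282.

n = 175

Fisher's z: C = ½·ln((1+r)/(1−r)) = ½·ln(1.5641) = 0.2237.
n = ((z_{α} + z_β)/C)² + 3.
(1.645 + 1.282) / 0.2237 = 2.927 / 0.2237 = 13.084.
n = 13.084² + 3 = 171.20 + 3 = 174.2.
Round up.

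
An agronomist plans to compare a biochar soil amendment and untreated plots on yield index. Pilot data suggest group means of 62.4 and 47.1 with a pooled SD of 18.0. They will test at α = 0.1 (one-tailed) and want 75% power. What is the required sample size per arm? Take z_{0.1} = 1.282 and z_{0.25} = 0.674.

Cohen's d = |M₁ − M₂| / SD_pooled = |62.4 − 47.1| / 18.0 = 15.3 / 18.0 = 0.850.
For two independent groups with equal n: n = 2·((z_{α} + z_β) / d)².
z_{α} + z_β = 1.282 + 0.674 = 1.956.
n = 2 × (1.956 / 0.850)² = 2 × 2.301² = 2 × 5.30 = 10.6.
Round up to the next whole participant.

n = 11 per group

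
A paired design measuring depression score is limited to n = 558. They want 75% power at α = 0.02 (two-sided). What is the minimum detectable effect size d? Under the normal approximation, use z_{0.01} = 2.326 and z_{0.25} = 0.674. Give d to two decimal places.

d_min ≈ 0.13

For a single sample (or paired design) of n = 558: d_min = (z_{α/2} + z_β)/√n.
z-sum = 2.326 + 0.674 = 3.000.
d_min = 3.000 / √558 = 3.000 / 23.622 = 0.127.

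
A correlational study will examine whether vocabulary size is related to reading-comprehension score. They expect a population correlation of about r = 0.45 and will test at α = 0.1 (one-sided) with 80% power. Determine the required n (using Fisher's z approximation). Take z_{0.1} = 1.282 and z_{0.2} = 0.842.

n = 23

Fisher's z: C = ½·ln((1+r)/(1−r)) = ½·ln(2.6364) = 0.4847.
n = ((z_{α} + z_β)/C)² + 3.
(1.282 + 0.842) / 0.4847 = 2.124 / 0.4847 = 4.382.
n = 4.382² + 3 = 19.20 + 3 = 22.2.
Round up.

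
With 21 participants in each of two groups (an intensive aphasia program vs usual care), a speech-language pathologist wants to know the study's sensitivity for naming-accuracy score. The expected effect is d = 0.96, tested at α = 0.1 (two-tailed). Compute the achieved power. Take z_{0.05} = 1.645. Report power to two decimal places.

power ≈ 0.93

For two equal groups, power = Φ(d·√(n/2) − z_{α/2}).
d·√(n/2) = 0.96 × √(21/2) = 0.96 × 3.240 = 3.111.
z_β = 3.111 − 1.645 = 1.466.
Power = Φ(1.466) = 0.929.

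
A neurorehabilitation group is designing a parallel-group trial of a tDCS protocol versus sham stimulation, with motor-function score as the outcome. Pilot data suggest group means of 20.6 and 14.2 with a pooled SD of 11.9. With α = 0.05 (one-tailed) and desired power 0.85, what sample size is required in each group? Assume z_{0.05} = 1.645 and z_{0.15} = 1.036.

Cohen's d = |M₁ − M₂| / SD_pooled = |20.6 − 14.2| / 11.9 = 6.4 / 11.9 = 0.538.
For two independent groups with equal n: n = 2·((z_{α} + z_β) / d)².
z_{α} + z_β = 1.645 + 1.036 = 2.681.
n = 2 × (2.681 / 0.538)² = 2 × 4.983² = 2 × 24.83 = 49.7.
Round up to the next whole participant.

n = 50 per group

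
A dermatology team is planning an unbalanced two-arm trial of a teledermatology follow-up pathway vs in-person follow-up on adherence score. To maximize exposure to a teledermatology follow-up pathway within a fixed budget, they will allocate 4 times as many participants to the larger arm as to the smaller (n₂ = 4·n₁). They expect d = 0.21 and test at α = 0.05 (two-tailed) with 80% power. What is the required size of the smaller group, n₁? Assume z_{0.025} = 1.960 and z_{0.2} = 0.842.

n₁ = 223

With allocation ratio k = n₂/n₁ = 4, Var(x̄₁−x̄₂) = σ²(1/n₁ + 1/(k·n₁)) = σ²·(k+1)/(k·n₁).
So n₁ = (1 + 1/k)·((z_{α/2} + z_β)/d)² = 1.250 × (2.802/0.21)².
n₁ = 1.250 × 178.03 = 222.5.
Round up: n₁ = 223, giving n₂ = 4 × 223 = 892.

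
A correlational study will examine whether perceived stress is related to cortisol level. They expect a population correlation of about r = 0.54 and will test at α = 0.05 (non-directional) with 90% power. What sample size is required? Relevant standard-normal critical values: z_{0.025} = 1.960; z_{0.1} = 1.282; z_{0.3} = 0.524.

n = 32

Fisher's z: C = ½·ln((1+r)/(1−r)) = ½·ln(3.3478) = 0.6042.
n = ((z_{α/2} + z_β)/C)² + 3.
(1.960 + 1.282) / 0.6042 = 3.242 / 0.6042 = 5.366.
n = 5.366² + 3 = 28.79 + 3 = 31.8.
Round up.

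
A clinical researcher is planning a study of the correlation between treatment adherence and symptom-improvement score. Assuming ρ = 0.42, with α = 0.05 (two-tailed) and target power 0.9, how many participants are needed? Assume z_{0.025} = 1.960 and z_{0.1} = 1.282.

Fisher's z: C = ½·ln((1+r)/(1−r)) = ½·ln(2.4483) = 0.4477.
n = ((z_{α/2} + z_β)/C)² + 3.
(1.960 + 1.282) / 0.4477 = 3.242 / 0.4477 = 7.241.
n = 7.241² + 3 = 52.44 + 3 = 55.4.
Round up.

n = 56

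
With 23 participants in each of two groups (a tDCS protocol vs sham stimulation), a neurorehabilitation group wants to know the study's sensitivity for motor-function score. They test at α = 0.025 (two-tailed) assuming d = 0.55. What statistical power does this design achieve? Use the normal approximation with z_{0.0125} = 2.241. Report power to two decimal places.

power ≈ 0.35

For two equal groups, power = Φ(d·√(n/2) − z_{α/2}).
d·√(n/2) = 0.55 × √(23/2) = 0.55 × 3.391 = 1.865.
z_β = 1.865 − 2.241 = -0.376.
Power = Φ(-0.376) = 0.354.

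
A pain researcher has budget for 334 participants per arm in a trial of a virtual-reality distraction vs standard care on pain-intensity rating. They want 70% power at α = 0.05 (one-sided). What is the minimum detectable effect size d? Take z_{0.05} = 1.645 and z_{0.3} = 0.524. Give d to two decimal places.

For two independent groups of n = 334 each: d_min = (z_{α} + z_β)·√(2/n).
z-sum = 1.645 + 0.524 = 2.169.
d_min = 2.169 × √(2/334) = 2.169 × 0.0774 = 0.168.

d_min ≈ 0.17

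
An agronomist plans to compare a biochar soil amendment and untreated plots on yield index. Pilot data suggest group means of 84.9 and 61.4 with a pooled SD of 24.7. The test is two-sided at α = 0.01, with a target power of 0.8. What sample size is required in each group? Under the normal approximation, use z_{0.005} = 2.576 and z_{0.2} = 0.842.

Cohen's d = |M₁ − M₂| / SD_pooled = |84.9 − 61.4| / 24.7 = 23.5 / 24.7 = 0.951.
For two independent groups with equal n: n = 2·((z_{α/2} + z_β) / d)².
z_{α/2} + z_β = 2.576 + 0.842 = 3.418.
n = 2 × (3.418 / 0.951)² = 2 × 3.594² = 2 × 12.92 = 25.8.
Round up to the next whole participant.

n = 26 per group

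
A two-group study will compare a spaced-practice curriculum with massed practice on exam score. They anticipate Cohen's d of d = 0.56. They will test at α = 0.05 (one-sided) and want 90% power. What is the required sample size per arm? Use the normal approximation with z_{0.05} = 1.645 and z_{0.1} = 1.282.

For two independent groups with equal n: n = 2·((z_{α} + z_β) / d)².
z_{α} + z_β = 1.645 + 1.282 = 2.927.
n = 2 × (2.927 / 0.56)² = 2 × 5.227² = 2 × 27.32 = 54.6.
Round up to the next whole participant.

n = 55 per group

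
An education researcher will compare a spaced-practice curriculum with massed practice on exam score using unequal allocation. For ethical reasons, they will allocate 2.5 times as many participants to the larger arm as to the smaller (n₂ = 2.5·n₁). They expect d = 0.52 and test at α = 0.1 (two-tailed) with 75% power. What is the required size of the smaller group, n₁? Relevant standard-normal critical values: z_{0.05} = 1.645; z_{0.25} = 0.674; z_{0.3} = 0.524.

n₁ = 28

With allocation ratio k = n₂/n₁ = 2.5, Var(x̄₁−x̄₂) = σ²(1/n₁ + 1/(k·n₁)) = σ²·(k+1)/(k·n₁).
So n₁ = (1 + 1/k)·((z_{α/2} + z_β)/d)² = 1.400 × (2.319/0.52)².
n₁ = 1.400 × 19.89 = 27.8.
Round up: n₁ = 28, giving n₂ = 2.5 × 28 = 70.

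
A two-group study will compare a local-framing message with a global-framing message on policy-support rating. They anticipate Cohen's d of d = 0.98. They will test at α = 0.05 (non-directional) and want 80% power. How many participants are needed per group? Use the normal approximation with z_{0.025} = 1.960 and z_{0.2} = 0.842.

n = 17 per group

For two independent groups with equal n: n = 2·((z_{α/2} + z_β) / d)².
z_{α/2} + z_β = 1.960 + 0.842 = 2.802.
n = 2 × (2.802 / 0.98)² = 2 × 2.859² = 2 × 8.17 = 16.3.
Round up to the next whole participant.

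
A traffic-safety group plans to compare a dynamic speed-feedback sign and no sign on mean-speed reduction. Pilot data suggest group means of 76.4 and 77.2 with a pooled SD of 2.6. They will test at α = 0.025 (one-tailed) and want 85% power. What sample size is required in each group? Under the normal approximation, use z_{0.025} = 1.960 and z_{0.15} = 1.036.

n = 190 per group

Cohen's d = |M₁ − M₂| / SD_pooled = |76.4 − 77.2| / 2.6 = 0.8 / 2.6 = 0.308.
For two independent groups with equal n: n = 2·((z_{α} + z_β) / d)².
z_{α} + z_β = 1.960 + 1.036 = 2.996.
n = 2 × (2.996 / 0.308)² = 2 × 9.727² = 2 × 94.62 = 189.2.
Round up to the next whole participant.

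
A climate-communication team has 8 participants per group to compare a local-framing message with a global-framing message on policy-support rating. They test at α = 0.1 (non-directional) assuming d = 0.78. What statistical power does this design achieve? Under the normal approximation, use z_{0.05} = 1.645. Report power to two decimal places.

power ≈ 0.47

For two equal groups, power = Φ(d·√(n/2) − z_{α/2}).
d·√(n/2) = 0.78 × √(8/2) = 0.78 × 2.000 = 1.560.
z_β = 1.560 − 1.645 = -0.085.
Power = Φ(-0.085) = 0.466.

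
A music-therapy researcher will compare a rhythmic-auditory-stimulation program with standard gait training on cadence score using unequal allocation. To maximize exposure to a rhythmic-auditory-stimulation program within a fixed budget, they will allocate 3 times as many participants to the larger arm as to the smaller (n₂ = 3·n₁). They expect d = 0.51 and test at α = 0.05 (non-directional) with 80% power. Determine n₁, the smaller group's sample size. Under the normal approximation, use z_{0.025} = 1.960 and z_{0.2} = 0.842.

n₁ = 41

With allocation ratio k = n₂/n₁ = 3, Var(x̄₁−x̄₂) = σ²(1/n₁ + 1/(k·n₁)) = σ²·(k+1)/(k·n₁).
So n₁ = (1 + 1/k)·((z_{α/2} + z_β)/d)² = 1.333 × (2.802/0.51)².
n₁ = 1.333 × 30.19 = 40.2.
Round up: n₁ = 41, giving n₂ = 3 × 41 = 123.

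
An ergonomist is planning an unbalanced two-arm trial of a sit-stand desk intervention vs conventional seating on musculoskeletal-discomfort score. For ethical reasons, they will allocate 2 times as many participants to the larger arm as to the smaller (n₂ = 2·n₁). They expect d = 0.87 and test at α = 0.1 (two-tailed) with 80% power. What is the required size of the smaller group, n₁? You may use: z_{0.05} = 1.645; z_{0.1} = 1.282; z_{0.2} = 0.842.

n₁ = 13

With allocation ratio k = n₂/n₁ = 2, Var(x̄₁−x̄₂) = σ²(1/n₁ + 1/(k·n₁)) = σ²·(k+1)/(k·n₁).
So n₁ = (1 + 1/k)·((z_{α/2} + z_β)/d)² = 1.500 × (2.487/0.87)².
n₁ = 1.500 × 8.17 = 12.3.
Round up: n₁ = 13, giving n₂ = 2 × 13 = 26.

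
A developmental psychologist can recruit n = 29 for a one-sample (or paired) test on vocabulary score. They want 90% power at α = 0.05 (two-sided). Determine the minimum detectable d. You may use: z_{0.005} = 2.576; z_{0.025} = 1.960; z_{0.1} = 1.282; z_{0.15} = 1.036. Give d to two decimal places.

d_min ≈ 0.60

For a single sample (or paired design) of n = 29: d_min = (z_{α/2} + z_β)/√n.
z-sum = 1.960 + 1.282 = 3.242.
d_min = 3.242 / √29 = 3.242 / 5.385 = 0.602.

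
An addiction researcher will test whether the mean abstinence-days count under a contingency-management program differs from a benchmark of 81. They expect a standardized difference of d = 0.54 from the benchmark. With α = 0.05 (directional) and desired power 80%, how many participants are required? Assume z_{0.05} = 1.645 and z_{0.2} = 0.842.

n = 22

For a one-sample test: n = ((z_{α} + z_β) / d)².
z_{α} + z_β = 1.645 + 0.842 = 2.487.
n = (2.487 / 0.54)² = 4.606² = 21.21.
Round up.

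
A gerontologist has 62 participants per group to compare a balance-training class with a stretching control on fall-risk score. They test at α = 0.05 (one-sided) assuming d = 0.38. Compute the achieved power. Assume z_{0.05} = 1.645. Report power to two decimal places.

power ≈ 0.68

For two equal groups, power = Φ(d·√(n/2) − z_{α}).
d·√(n/2) = 0.38 × √(62/2) = 0.38 × 5.568 = 2.116.
z_β = 2.116 − 1.645 = 0.471.
Power = Φ(0.471) = 0.681.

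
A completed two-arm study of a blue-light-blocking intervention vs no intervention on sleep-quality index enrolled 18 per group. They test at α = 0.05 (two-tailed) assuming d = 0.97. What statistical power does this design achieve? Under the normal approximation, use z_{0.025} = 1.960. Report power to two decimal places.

power ≈ 0.83

For two equal groups, power = Φ(d·√(n/2) − z_{α/2}).
d·√(n/2) = 0.97 × √(18/2) = 0.97 × 3.000 = 2.910.
z_β = 2.910 − 1.960 = 0.950.
Power = Φ(0.950) = 0.829.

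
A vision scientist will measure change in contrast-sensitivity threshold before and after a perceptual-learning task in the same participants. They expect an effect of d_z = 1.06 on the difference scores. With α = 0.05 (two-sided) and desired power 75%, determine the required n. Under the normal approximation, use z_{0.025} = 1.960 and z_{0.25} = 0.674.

n = 7 pairs

For a paired (one-sample on differences) test: n = ((z_{α/2} + z_β) / d)².
z_{α/2} + z_β = 1.960 + 0.674 = 2.634.
n = (2.634 / 1.06)² = 2.485² = 6.17.
Round up.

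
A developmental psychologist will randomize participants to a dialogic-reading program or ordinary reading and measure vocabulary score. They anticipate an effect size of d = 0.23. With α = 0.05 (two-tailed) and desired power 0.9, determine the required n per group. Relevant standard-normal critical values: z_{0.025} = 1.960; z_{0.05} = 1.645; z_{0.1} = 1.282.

n = 398 per group

For two independent groups with equal n: n = 2·((z_{α/2} + z_β) / d)².
z_{α/2} + z_β = 1.960 + 1.282 = 3.242.
n = 2 × (3.242 / 0.23)² = 2 × 14.096² = 2 × 198.69 = 397.4.
Round up to the next whole participant.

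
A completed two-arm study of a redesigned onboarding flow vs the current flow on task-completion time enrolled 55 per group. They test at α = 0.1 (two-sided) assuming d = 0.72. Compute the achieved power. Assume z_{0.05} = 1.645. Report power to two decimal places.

power ≈ 0.98

For two equal groups, power = Φ(d·√(n/2) − z_{α/2}).
d·√(n/2) = 0.72 × √(55/2) = 0.72 × 5.244 = 3.776.
z_β = 3.776 − 1.645 = 2.131.
Power = Φ(2.131) = 0.983.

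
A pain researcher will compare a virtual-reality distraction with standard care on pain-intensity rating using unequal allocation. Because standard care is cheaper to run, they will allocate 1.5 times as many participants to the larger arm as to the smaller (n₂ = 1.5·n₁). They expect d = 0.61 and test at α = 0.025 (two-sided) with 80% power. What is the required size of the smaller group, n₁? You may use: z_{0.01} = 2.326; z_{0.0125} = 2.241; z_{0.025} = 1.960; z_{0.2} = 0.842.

n₁ = 43

With allocation ratio k = n₂/n₁ = 1.5, Var(x̄₁−x̄₂) = σ²(1/n₁ + 1/(k·n₁)) = σ²·(k+1)/(k·n₁).
So n₁ = (1 + 1/k)·((z_{α/2} + z_β)/d)² = 1.667 × (3.083/0.61)².
n₁ = 1.667 × 25.54 = 42.6.
Round up: n₁ = 43, giving n₂ = ⌈1.5 × 43⌉ = ⌈64.5⌉ = 65.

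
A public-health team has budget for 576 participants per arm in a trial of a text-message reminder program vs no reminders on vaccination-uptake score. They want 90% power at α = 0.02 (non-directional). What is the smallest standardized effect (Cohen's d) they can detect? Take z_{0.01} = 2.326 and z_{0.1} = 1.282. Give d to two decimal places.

d_min ≈ 0.21

For two independent groups of n = 576 each: d_min = (z_{α/2} + z_β)·√(2/n).
z-sum = 2.326 + 1.282 = 3.608.
d_min = 3.608 × √(2/576) = 3.608 × 0.0589 = 0.213.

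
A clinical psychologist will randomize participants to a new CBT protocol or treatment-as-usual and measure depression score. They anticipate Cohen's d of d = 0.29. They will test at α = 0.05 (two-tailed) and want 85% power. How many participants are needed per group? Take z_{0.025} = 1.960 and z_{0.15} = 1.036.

For two independent groups with equal n: n = 2·((z_{α/2} + z_β) / d)².
z_{α/2} + z_β = 1.960 + 1.036 = 2.996.
n = 2 × (2.996 / 0.29)² = 2 × 10.331² = 2 × 106.73 = 213.5.
Round up to the next whole participant.

n = 214 per group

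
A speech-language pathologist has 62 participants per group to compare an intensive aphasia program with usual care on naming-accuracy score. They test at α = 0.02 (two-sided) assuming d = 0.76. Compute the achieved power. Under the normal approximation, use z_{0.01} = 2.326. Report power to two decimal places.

For two equal groups, power = Φ(d·√(n/2) − z_{α/2}).
d·√(n/2) = 0.76 × √(62/2) = 0.76 × 5.568 = 4.232.
z_β = 4.232 − 2.326 = 1.906.
Power = Φ(1.906) = 0.972.

power ≈ 0.97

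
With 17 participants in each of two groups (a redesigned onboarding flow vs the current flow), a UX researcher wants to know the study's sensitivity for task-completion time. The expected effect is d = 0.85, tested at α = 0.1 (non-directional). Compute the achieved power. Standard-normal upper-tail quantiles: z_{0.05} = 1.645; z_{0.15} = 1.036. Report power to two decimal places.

For two equal groups, power = Φ(d·√(n/2) − z_{α/2}).
d·√(n/2) = 0.85 × √(17/2) = 0.85 × 2.915 = 2.478.
z_β = 2.478 − 1.645 = 0.833.
Power = Φ(0.833) = 0.798.

power ≈ 0.80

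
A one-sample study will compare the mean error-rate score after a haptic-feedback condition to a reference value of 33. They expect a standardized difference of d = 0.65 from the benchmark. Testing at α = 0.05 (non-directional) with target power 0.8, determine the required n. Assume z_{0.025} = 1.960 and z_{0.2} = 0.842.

n = 19

For a one-sample test: n = ((z_{α/2} + z_β) / d)².
z_{α/2} + z_β = 1.960 + 0.842 = 2.802.
n = (2.802 / 0.65)² = 4.311² = 18.58.
Round up.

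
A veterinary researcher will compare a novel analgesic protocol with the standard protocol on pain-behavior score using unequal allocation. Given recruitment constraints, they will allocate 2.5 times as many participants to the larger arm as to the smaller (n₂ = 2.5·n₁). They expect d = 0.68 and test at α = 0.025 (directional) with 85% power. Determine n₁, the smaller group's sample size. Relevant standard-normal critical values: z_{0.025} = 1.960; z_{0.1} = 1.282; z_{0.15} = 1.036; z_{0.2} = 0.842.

With allocation ratio k = n₂/n₁ = 2.5, Var(x̄₁−x̄₂) = σ²(1/n₁ + 1/(k·n₁)) = σ²·(k+1)/(k·n₁).
So n₁ = (1 + 1/k)·((z_{α} + z_β)/d)² = 1.400 × (2.996/0.68)².
n₁ = 1.400 × 19.41 = 27.2.
Round up: n₁ = 28, giving n₂ = 2.5 × 28 = 70.

n₁ = 28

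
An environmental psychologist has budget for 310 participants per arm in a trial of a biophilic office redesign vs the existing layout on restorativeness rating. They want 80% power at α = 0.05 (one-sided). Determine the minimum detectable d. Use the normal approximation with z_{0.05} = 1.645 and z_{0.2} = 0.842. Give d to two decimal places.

d_min ≈ 0.20

For two independent groups of n = 310 each: d_min = (z_{α} + z_β)·√(2/n).
z-sum = 1.645 + 0.842 = 2.487.
d_min = 2.487 × √(2/310) = 2.487 × 0.0803 = 0.200.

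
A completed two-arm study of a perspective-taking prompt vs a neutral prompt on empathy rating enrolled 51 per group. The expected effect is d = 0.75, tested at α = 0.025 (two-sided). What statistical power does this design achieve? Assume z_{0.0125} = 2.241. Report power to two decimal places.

For two equal groups, power = Φ(d·√(n/2) − z_{α/2}).
d·√(n/2) = 0.75 × √(51/2) = 0.75 × 5.050 = 3.787.
z_β = 3.787 − 2.241 = 1.546.
Power = Φ(1.546) = 0.939.

power ≈ 0.94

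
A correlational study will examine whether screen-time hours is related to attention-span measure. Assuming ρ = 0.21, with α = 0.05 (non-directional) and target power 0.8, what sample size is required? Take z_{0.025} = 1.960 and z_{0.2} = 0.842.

Fisher's z: C = ½·ln((1+r)/(1−r)) = ½·ln(1.5316) = 0.2132.
n = ((z_{α/2} + z_β)/C)² + 3.
(1.960 + 0.842) / 0.2132 = 2.802 / 0.2132 = 13.143.
n = 13.143² + 3 = 172.73 + 3 = 175.7.
Round up.

n = 176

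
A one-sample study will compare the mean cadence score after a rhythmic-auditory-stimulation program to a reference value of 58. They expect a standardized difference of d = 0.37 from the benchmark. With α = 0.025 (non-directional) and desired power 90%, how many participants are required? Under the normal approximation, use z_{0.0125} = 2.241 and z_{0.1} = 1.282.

For a one-sample test: n = ((z_{α/2} + z_β) / d)².
z_{α/2} + z_β = 2.241 + 1.282 = 3.523.
n = (3.523 / 0.37)² = 9.522² = 90.66.
Round up.

n = 91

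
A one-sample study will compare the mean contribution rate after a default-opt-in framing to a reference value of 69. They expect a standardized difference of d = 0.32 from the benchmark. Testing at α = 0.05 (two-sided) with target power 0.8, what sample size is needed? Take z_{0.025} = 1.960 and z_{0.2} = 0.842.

For a one-sample test: n = ((z_{α/2} + z_β) / d)².
z_{α/2} + z_β = 1.960 + 0.842 = 2.802.
n = (2.802 / 0.32)² = 8.756² = 76.67.
Round up.

n = 77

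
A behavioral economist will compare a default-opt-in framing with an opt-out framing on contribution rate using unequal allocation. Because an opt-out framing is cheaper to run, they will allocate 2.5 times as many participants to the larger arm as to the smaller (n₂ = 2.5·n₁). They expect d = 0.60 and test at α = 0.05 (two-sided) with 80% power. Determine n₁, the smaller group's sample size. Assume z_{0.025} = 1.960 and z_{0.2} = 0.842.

n₁ = 31

With allocation ratio k = n₂/n₁ = 2.5, Var(x̄₁−x̄₂) = σ²(1/n₁ + 1/(k·n₁)) = σ²·(k+1)/(k·n₁).
So n₁ = (1 + 1/k)·((z_{α/2} + z_β)/d)² = 1.400 × (2.802/0.60)².
n₁ = 1.400 × 21.81 = 30.5.
Round up: n₁ = 31, giving n₂ = ⌈2.5 × 31⌉ = ⌈77.5⌉ = 78.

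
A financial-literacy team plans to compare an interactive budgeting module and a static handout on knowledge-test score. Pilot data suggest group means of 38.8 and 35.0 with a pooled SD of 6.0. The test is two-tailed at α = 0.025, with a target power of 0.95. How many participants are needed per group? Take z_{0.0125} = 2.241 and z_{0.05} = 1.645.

Cohen's d = |M₁ − M₂| / SD_pooled = |38.8 − 35.0| / 6.0 = 3.8 / 6.0 = 0.633.
For two independent groups with equal n: n = 2·((z_{α/2} + z_β) / d)².
z_{α/2} + z_β = 2.241 + 1.645 = 3.886.
n = 2 × (3.886 / 0.633)² = 2 × 6.139² = 2 × 37.69 = 75.4.
Round up to the next whole participant.

n = 76 per group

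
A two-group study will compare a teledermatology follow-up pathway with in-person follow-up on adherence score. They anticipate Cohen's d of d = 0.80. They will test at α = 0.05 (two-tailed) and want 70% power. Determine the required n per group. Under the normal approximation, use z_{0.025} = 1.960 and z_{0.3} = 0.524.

n = 20 per group

For two independent groups with equal n: n = 2·((z_{α/2} + z_β) / d)².
z_{α/2} + z_β = 1.960 + 0.524 = 2.484.
n = 2 × (2.484 / 0.80)² = 2 × 3.105² = 2 × 9.64 = 19.3.
Round up to the next whole participant.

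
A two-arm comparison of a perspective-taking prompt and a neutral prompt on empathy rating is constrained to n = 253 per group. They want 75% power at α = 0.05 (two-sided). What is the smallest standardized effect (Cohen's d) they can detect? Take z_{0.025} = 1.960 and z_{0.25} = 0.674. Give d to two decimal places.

For two independent groups of n = 253 each: d_min = (z_{α/2} + z_β)·√(2/n).
z-sum = 1.960 + 0.674 = 2.634.
d_min = 2.634 × √(2/253) = 2.634 × 0.0889 = 0.234.

d_min ≈ 0.23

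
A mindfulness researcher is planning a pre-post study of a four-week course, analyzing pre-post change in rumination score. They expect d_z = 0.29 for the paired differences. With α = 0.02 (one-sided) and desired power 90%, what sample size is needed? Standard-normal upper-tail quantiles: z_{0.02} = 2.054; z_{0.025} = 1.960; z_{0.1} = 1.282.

n = 133 pairs

For a paired (one-sample on differences) test: n = ((z_{α} + z_β) / d)².
z_{α} + z_β = 2.054 + 1.282 = 3.336.
n = (3.336 / 0.29)² = 11.503² = 132.33.
Round up.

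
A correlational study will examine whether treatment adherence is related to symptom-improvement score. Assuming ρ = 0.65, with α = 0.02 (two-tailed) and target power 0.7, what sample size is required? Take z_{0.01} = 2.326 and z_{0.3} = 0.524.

n = 17

Fisher's z: C = ½·ln((1+r)/(1−r)) = ½·ln(4.7143) = 0.7753.
n = ((z_{α/2} + z_β)/C)² + 3.
(2.326 + 0.524) / 0.7753 = 2.850 / 0.7753 = 3.676.
n = 3.676² + 3 = 13.51 + 3 = 16.5.
Round up.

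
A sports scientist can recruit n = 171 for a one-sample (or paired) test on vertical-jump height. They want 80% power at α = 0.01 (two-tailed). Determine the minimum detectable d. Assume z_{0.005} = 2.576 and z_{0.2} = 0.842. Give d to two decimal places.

For a single sample (or paired design) of n = 171: d_min = (z_{α/2} + z_β)/√n.
z-sum = 2.576 + 0.842 = 3.418.
d_min = 3.418 / √171 = 3.418 / 13.077 = 0.261.

d_min ≈ 0.26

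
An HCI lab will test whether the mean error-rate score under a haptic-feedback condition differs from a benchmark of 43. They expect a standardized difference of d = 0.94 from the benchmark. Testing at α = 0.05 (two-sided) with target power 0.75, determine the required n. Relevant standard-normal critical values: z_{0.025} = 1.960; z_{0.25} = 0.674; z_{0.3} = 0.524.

For a one-sample test: n = ((z_{α/2} + z_β) / d)².
z_{α/2} + z_β = 1.960 + 0.674 = 2.634.
n = (2.634 / 0.94)² = 2.802² = 7.85.
Round up.

n = 8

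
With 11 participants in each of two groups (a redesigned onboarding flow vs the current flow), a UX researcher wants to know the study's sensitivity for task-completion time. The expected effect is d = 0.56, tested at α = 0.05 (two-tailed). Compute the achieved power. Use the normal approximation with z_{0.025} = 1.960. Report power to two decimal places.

For two equal groups, power = Φ(d·√(n/2) − z_{α/2}).
d·√(n/2) = 0.56 × √(11/2) = 0.56 × 2.345 = 1.313.
z_β = 1.313 − 1.960 = -0.647.
Power = Φ(-0.647) = 0.259.

power ≈ 0.26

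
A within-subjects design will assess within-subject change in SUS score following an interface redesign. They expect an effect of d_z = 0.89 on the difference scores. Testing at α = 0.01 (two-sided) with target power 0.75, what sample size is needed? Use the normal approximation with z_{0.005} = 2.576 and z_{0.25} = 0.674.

For a paired (one-sample on differences) test: n = ((z_{α/2} + z_β) / d)².
z_{α/2} + z_β = 2.576 + 0.674 = 3.250.
n = (3.250 / 0.89)² = 3.652² = 13.33.
Round up.

n = 14 pairs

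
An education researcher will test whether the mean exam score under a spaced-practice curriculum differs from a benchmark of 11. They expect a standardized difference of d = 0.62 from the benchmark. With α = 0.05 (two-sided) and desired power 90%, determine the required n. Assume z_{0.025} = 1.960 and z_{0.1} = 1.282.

n = 28

For a one-sample test: n = ((z_{α/2} + z_β) / d)².
z_{α/2} + z_β = 1.960 + 1.282 = 3.242.
n = (3.242 / 0.62)² = 5.229² = 27.34.
Round up.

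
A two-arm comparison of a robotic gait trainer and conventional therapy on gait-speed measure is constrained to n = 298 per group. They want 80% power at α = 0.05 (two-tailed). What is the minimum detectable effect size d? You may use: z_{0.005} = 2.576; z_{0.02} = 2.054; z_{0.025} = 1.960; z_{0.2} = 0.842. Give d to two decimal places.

d_min ≈ 0.23

For two independent groups of n = 298 each: d_min = (z_{α/2} + z_β)·√(2/n).
z-sum = 1.960 + 0.842 = 2.802.
d_min = 2.802 × √(2/298) = 2.802 × 0.0819 = 0.230.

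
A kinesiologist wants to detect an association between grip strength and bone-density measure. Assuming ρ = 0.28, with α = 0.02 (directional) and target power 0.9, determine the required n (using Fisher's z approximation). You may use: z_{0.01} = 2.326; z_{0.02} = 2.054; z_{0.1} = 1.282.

n = 138

Fisher's z: C = ½·ln((1+r)/(1−r)) = ½·ln(1.7778) = 0.2877.
n = ((z_{α} + z_β)/C)² + 3.
(2.054 + 1.282) / 0.2877 = 3.336 / 0.2877 = 11.595.
n = 11.595² + 3 = 134.45 + 3 = 137.5.
Round up.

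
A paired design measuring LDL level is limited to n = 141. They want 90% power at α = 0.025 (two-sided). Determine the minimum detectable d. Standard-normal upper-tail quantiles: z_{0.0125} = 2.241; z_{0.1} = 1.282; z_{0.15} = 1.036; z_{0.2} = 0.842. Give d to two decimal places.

For a single sample (or paired design) of n = 141: d_min = (z_{α/2} + z_β)/√n.
z-sum = 2.241 + 1.282 = 3.523.
d_min = 3.523 / √141 = 3.523 / 11.874 = 0.297.

d_min ≈ 0.30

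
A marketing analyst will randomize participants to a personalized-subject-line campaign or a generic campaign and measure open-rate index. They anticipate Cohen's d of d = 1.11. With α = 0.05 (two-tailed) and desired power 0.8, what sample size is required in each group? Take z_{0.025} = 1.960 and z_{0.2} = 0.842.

For two independent groups with equal n: n = 2·((z_{α/2} + z_β) / d)².
z_{α/2} + z_β = 1.960 + 0.842 = 2.802.
n = 2 × (2.802 / 1.11)² = 2 × 2.524² = 2 × 6.37 = 12.7.
Round up to the next whole participant.

n = 13 per group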